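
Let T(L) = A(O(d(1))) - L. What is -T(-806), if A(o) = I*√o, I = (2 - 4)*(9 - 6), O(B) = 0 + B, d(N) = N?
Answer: -800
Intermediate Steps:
O(B) = B
I = -6 (I = -2*3 = -6)
A(o) = -6*√o
T(L) = -6 - L (T(L) = -6*√1 - L = -6*1 - L = -6 - L)
-T(-806) = -(-6 - 1*(-806)) = -(-6 + 806) = -1*800 = -800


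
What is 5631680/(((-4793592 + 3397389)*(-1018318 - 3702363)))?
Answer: 5631680/6591028974243 ≈ 8.5445e-7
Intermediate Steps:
5631680/(((-4793592 + 3397389)*(-1018318 - 3702363))) = 5631680/((-1396203*(-4720681))) = 5631680/6591028974243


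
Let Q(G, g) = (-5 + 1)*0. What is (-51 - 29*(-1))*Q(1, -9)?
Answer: 0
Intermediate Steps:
Q(G, g) = 0 (Q(G, g) = -4*0 = 0)
(-51 - 29*(-1))*Q(1, -9) = (-51 - 29*(-1))*0 = (-51 + 29)*0 = -22*0 = 0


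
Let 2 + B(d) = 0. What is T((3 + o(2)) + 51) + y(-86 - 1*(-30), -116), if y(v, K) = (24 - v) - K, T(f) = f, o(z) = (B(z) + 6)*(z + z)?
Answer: 266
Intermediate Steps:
B(d) = -2 (B(d) = -2 + 0 = -2)
o(z) = 8*z (o(z) = (-2 + 6)*(z + z) = 4*(2*z) = 8*z)
y(v, K) = 24 - K - v
T((3 + o(2)) + 51) + y(-86 - 1*(-30), -116) = ((3 + 8*2) + 51) + (24 - 1*(-116) - (-86 - 1*(-30))) = ((3 + 16) + 51) + (24 + 116 - (-86 + 30)) = (19 + 51) + (24 + 116 - 1*(-56)) = 70 + (24 + 116 + 56) = 70 + 196 = 266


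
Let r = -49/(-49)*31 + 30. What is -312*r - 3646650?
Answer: -3665682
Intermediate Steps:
r = 61 (r = -49*(-1/49)*31 + 30 = 1*31 + 30 = 31 + 30 = 61)
-312*r - 3646650 = -312*61 - 3646650 = -19032 - 3646650 = -3665682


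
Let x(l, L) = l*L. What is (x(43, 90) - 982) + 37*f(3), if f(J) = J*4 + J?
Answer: 3443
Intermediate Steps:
x(l, L) = L*l
f(J) = 5*J (f(J) = 4*J + J = 5*J)
(x(43, 90) - 982) + 37*f(3) = (90*43 - 982) + 37*(5*3) = (3870 - 982) + 37*15 = 2888 + 555 = 3443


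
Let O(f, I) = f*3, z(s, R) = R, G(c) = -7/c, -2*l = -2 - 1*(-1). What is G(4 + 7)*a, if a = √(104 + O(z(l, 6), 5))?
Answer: -7*√122/11 ≈ -7.0289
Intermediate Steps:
l = ½ (l = -(-2 - 1*(-1))/2 = -(-2 + 1)/2 = -½*(-1) = ½ ≈ 0.50000)
O(f, I) = 3*f
a = √122 (a = √(104 + 3*6) = √(104 + 18) = √122 ≈ 11.045)
G(4 + 7)*a = (-7/(4 + 7))*√122 = (-7/11)*√122 = (-7*1/11)*√122 = -7*√122/11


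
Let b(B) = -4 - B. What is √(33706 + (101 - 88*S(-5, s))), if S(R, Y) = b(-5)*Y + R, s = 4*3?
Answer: √33191 ≈ 182.18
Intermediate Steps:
s = 12
S(R, Y) = R + Y (S(R, Y) = (-4 - 1*(-5))*Y + R = (-4 + 5)*Y + R = 1*Y + R = Y + R = R + Y)
√(33706 + (101 - 88*S(-5, s))) = √(33706 + (101 - 88*(-5 + 12))) = √(33706 + (101 - 88*7)) = √(33706 + (101 - 616)) = √(33706 - 515) = √33191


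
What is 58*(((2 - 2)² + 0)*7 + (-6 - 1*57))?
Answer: -3654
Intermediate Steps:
58*(((2 - 2)² + 0)*7 + (-6 - 1*57)) = 58*((0² + 0)*7 + (-6 - 57)) = 58*((0 + 0)*7 - 63) = 58*(0*7 - 63) = 58*(0 - 63) = 58*(-63) = -3654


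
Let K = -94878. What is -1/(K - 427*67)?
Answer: 1/123487 ≈ 8.0980e-6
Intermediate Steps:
-1/(K - 427*67) = -1/(-94878 - 427*67) = -1/(-94878 - 28609) = -1/(-123487) = -1*(-1/123487) = 1/123487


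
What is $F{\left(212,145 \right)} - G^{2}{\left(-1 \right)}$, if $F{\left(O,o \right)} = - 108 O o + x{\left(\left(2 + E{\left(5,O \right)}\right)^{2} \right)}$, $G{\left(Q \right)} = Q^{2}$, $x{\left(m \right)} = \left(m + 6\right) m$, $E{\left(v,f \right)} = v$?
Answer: $-3317226$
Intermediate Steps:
$x{\left(m \right)} = m \left(6 + m\right)$ ($x{\left(m \right)} = \left(6 + m\right) m = m \left(6 + m\right)$)
$F{\left(O,o \right)} = 2695 - 108 O o$ ($F{\left(O,o \right)} = - 108 O o + \left(2 + 5\right)^{2} \left(6 + \left(2 + 5\right)^{2}\right) = - 108 O o + 7^{2} \left(6 + 7^{2}\right) = - 108 O o + 49 \left(6 + 49\right) = - 108 O o + 49 \cdot 55 = - 108 O o + 2695 = 2695 - 108 O o$)
$F{\left(212,145 \right)} - G^{2}{\left(-1 \right)} = \left(2695 - 22896 \cdot 145\right) - \left(\left(-1\right)^{2}\right)^{2} = \left(2695 - 3319920\right) - 1^{2} = -3317225 - 1 = -3317226$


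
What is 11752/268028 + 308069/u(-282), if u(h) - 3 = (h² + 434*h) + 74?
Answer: -20517071277/2867028509 ≈ -7.1562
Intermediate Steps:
u(h) = 77 + h² + 434*h (u(h) = 3 + ((h² + 434*h) + 74) = 3 + (74 + h² + 434*h) = 77 + h² + 434*h)
11752/268028 + 308069/u(-282) = 11752/268028 + 308069/(77 + (-282)² + 434*(-282)) = 11752*(1/268028) + 308069/(77 + 79524 - 122388) = 2938/67007 + 308069/(-42787) = 2938/67007 + 308069*(-1/42787) = 2938/67007 - 308069/42787 = -20517071277/2867028509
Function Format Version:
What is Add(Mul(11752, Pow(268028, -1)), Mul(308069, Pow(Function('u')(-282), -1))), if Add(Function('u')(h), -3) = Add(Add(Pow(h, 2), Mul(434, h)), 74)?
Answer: Rational(-20517071277, 2867028509) ≈ -7.1562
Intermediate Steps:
Function('u')(h) = Add(77, Pow(h, 2), Mul(434, h)) (Function('u')(h) = Add(3, Add(Add(Pow(h, 2), Mul(434, h)), 74)) = Add(3, Add(74, Pow(h, 2), Mul(434, h))) = Add(77, Pow(h, 2), Mul(434, h)))
Add(Mul(11752, Pow(268028, -1)), Mul(308069, Pow(Function('u')(-282), -1))) = Add(Mul(11752, Pow(268028, -1)), Mul(308069, Pow(Add(77, Pow(-282, 2), Mul(434, -282)), -1))) = Add(Mul(11752, Rational(1, 268028)), Mul(308069, Pow(Add(77, 79524, -122388), -1))) = Add(Rational(2938, 67007), Mul(308069, Pow(-42787, -1))) = Add(Rational(2938, 67007), Mul(308069, Rational(-1, 42787))) = Add(Rational(2938, 67007), Rational(-308069, 42787)) = Rational(-20517071277, 2867028509)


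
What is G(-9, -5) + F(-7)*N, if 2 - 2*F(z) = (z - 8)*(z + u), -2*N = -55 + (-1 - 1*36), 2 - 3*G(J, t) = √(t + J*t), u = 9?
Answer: 2210/3 - 2*√10/3 ≈ 734.56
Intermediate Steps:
G(J, t) = ⅔ - √(t + J*t)/3
N = 46 (N = -(-55 + (-1 - 1*36))/2 = -(-55 + (-1 - 36))/2 = -(-55 - 37)/2 = -½*(-92) = 46)
F(z) = 1 - (-8 + z)*(9 + z)/2 (F(z) = 1 - (z - 8)*(z + 9)/2 = 1 - (-8 + z)*(9 + z)/2)
G(-9, -5) + F(-7)*N = (⅔ - 2*√10/3) + (37 - ½*(-7) - ½*(-7)²)*46 = (⅔ - 2*√10/3) + (37 + 7/2 - ½*49)*46 = (⅔ - 2*√10/3) + (37 + 7/2 - 49/2)*46 = (⅔ - 2*√10/3) + 16*46 = (⅔ - 2*√10/3) + 736 = 2210/3 - 2*√10/3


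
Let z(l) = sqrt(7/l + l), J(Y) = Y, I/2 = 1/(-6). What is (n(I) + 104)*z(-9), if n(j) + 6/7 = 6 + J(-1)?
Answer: 1514*I*sqrt(22)/21 ≈ 338.16*I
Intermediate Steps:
I = -1/3 (I = 2/(-6) = 2*(-1/6) = -1/3 ≈ -0.33333)
n(j) = 29/7 (n(j) = -6/7 + (6 - 1) = -6/7 + 5 = 29/7)
z(l) = sqrt(l + 7/l)
(n(I) + 104)*z(-9) = (29/7 + 104)*sqrt(-9 + 7/(-9)) = 757*sqrt(-9 + 7*(-1/9))/7 = 757*sqrt(-9 - 7/9)/7 = 757*sqrt(-88/9)/7 = 757*(2*I*sqrt(22)/3)/7 = 1514*I*sqrt(22)/21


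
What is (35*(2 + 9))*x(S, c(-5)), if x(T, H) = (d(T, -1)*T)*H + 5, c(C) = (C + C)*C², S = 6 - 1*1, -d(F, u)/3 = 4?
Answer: 5776925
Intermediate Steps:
d(F, u) = -12 (d(F, u) = -3*4 = -12)
S = 5 (S = 6 - 1 = 5)
c(C) = 2*C³ (c(C) = (2*C)*C² = 2*C³)
x(T, H) = 5 - 12*H*T (x(T, H) = (-12*T)*H + 5 = -12*H*T + 5 = 5 - 12*H*T)
(35*(2 + 9))*x(S, c(-5)) = (35*(2 + 9))*(5 - 12*2*(-5)³*5) = (35*11)*(5 - 12*2*(-125)*5) = 385*(5 - 12*(-250)*5) = 385*(5 + 15000) = 385*15005 = 5776925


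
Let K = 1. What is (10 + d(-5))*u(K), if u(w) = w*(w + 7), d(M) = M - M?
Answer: 80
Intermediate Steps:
d(M) = 0
u(w) = w*(7 + w)
(10 + d(-5))*u(K) = (10 + 0)*(1*(7 + 1)) = 10*(1*8) = 10*8 = 80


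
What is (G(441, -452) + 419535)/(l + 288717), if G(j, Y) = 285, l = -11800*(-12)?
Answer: 139940/143439 ≈ 0.97561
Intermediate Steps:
l = 141600
(G(441, -452) + 419535)/(l + 288717) = (285 + 419535)/(141600 + 288717) = 419820/430317 = 419820*(1/430317) = 139940/143439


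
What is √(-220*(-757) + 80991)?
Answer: √247531 ≈ 497.52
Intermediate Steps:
√(-220*(-757) + 80991) = √(166540 + 80991) = √247531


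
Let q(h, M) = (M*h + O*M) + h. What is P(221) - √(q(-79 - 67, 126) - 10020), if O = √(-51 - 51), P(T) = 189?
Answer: 189 - √(-28562 + 126*I*√102) ≈ 185.24 - 169.04*I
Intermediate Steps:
O = I*√102 (O = √(-102) = I*√102 ≈ 10.1*I)
q(h, M) = h + M*h + I*M*√102 (q(h, M) = (M*h + (I*√102)*M) + h = (M*h + I*M*√102) + h = h + M*h + I*M*√102)
P(221) - √(q(-79 - 67, 126) - 10020) = 189 - √(((-79 - 67) + 126*(-79 - 67) + I*126*√102) - 10020) = 189 - √((-146 + 126*(-146) + 126*I*√102) - 10020) = 189 - √((-146 - 18396 + 126*I*√102) - 10020) = 189 - √((-18542 + 126*I*√102) - 10020) = 189 - √(-28562 + 126*I*√102)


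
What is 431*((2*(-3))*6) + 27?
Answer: -15489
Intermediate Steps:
431*((2*(-3))*6) + 27 = 431*(-6*6) + 27 = 431*(-36) + 27 = -15516 + 27 = -15489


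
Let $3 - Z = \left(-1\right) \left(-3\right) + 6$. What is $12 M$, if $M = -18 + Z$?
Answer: $-288$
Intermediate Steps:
$Z = -6$ ($Z = 3 - \left(\left(-1\right) \left(-3\right) + 6\right) = 3 - \left(3 + 6\right) = 3 - 9 = -6$)
$M = -24$ ($M = -18 - 6 = -24$)
$12 M = 12 \left(-24\right) = -288$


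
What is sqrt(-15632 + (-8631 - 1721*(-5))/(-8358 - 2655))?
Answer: I*sqrt(1895945107470)/11013 ≈ 125.03*I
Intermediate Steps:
sqrt(-15632 + (-8631 - 1721*(-5))/(-8358 - 2655)) = sqrt(-15632 + (-8631 + 8605)/(-11013)) = sqrt(-15632 - 26*(-1/11013)) = sqrt(-15632 + 26/11013) = sqrt(-172155190/11013) = I*sqrt(1895945107470)/11013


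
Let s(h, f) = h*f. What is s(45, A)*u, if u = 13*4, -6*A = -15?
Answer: 5850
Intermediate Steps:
A = 5/2 (A = -⅙*(-15) = 5/2 ≈ 2.5000)
u = 52
s(h, f) = f*h
s(45, A)*u = ((5/2)*45)*52 = (225/2)*52 = 5850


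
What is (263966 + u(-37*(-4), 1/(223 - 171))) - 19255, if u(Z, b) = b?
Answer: 12724973/52 ≈ 2.4471e+5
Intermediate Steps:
(263966 + u(-37*(-4), 1/(223 - 171))) - 19255 = (263966 + 1/(223 - 171)) - 19255 = (263966 + 1/52) - 19255 = 13726233/52 - 19255 = 12724973/52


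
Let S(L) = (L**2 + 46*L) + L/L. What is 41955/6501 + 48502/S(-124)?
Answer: 240380739/20961391 ≈ 11.468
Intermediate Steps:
S(L) = 1 + L**2 + 46*L (S(L) = (L**2 + 46*L) + 1 = 1 + L**2 + 46*L)
41955/6501 + 48502/S(-124) = 41955/6501 + 48502/(1 + (-124)**2 + 46*(-124)) = 41955*(1/6501) + 48502/(1 + 15376 - 5704) = 13985/2167 + 48502/9673 = 240380739/20961391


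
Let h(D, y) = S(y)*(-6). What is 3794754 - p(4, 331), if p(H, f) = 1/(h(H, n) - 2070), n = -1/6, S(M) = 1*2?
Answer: 7900677829/2082 ≈ 3.7948e+6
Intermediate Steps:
S(M) = 2
n = -⅙ (n = -1*⅙ = -⅙ ≈ -0.16667)
h(D, y) = -12 (h(D, y) = 2*(-6) = -12)
p(H, f) = -1/2082 (p(H, f) = 1/(-12 - 2070) = 1/(-2082) = -1/2082)
3794754 - p(4, 331) = 3794754 - 1*(-1/2082) = 3794754 + 1/2082 = 7900677829/2082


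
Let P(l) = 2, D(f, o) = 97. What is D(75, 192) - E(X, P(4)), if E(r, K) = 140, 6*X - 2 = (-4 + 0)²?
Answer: -43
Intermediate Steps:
X = 3 (X = ⅓ + (-4 + 0)²/6 = ⅓ + (⅙)*(-4)² = ⅓ + (⅙)*16 = ⅓ + 8/3 = 3)
D(75, 192) - E(X, P(4)) = 97 - 1*140 = 97 - 140 = -43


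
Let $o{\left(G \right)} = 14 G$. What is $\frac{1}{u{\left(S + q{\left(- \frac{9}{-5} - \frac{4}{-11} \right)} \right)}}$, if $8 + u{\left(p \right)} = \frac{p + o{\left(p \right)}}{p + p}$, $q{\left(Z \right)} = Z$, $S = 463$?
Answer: $-2$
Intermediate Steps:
$u{\left(p \right)} = - \frac{1}{2}$ ($u{\left(p \right)} = -8 + \frac{p + 14 p}{p + p} = -8 + \frac{15 p}{2 p} = -8 + 15 p \frac{1}{2 p} = -8 + \frac{15}{2} = - \frac{1}{2}$)
$\frac{1}{u{\left(S + q{\left(- \frac{9}{-5} - \frac{4}{-11} \right)} \right)}} = \frac{1}{- \frac{1}{2}} = -2$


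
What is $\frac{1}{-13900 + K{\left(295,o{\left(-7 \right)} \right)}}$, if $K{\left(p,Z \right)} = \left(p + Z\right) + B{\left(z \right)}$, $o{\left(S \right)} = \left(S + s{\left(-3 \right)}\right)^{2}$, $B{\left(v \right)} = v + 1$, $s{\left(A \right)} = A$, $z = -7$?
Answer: $- \frac{1}{13511} \approx -7.4014 \cdot 10^{-5}$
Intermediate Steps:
$B{\left(v \right)} = 1 + v$
$o{\left(S \right)} = \left(-3 + S\right)^{2}$ ($o{\left(S \right)} = \left(S - 3\right)^{2} = \left(-3 + S\right)^{2}$)
$K{\left(p,Z \right)} = -6 + Z + p$ ($K{\left(p,Z \right)} = \left(p + Z\right) + \left(1 - 7\right) = \left(Z + p\right) - 6 = -6 + Z + p$)
$\frac{1}{-13900 + K{\left(295,o{\left(-7 \right)} \right)}} = \frac{1}{-13900 + \left(-6 + \left(-3 - 7\right)^{2} + 295\right)} = \frac{1}{-13900 + \left(-6 + \left(-10\right)^{2} + 295\right)} = \frac{1}{-13900 + \left(-6 + 100 + 295\right)} = \frac{1}{-13900 + 389} = \frac{1}{-13511} = - \frac{1}{13511}$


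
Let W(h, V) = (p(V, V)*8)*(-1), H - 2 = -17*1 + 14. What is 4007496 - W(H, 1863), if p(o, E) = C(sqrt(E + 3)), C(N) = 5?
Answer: 4007536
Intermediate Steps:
p(o, E) = 5
H = -1 (H = 2 + (-17*1 + 14) = 2 + (-17 + 14) = 2 - 3 = -1)
W(h, V) = -40 (W(h, V) = (5*8)*(-1) = 40*(-1) = -40)
4007496 - W(H, 1863) = 4007496 - 1*(-40) = 4007496 + 40 = 4007536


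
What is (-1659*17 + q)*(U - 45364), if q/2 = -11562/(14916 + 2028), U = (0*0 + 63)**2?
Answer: 1648537785385/1412 ≈ 1.1675e+9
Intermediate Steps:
U = 3969 (U = (0 + 63)**2 = 63**2 = 3969)
q = -1927/1412 (q = 2*(-11562/(14916 + 2028)) = 2*(-11562/16944) = 2*(-11562*1/16944) = 2*(-1927/2824) = -1927/1412 ≈ -1.3647)
(-1659*17 + q)*(U - 45364) = (-1659*17 - 1927/1412)*(3969 - 45364) = (-28203 - 1927/1412)*(-41395) = -39824563/1412*(-41395) = 1648537785385/1412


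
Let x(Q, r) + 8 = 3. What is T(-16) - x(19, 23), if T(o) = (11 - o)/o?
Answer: 53/16 ≈ 3.3125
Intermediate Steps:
x(Q, r) = -5 (x(Q, r) = -8 + 3 = -5)
T(o) = (11 - o)/o
T(-16) - x(19, 23) = (11 - 1*(-16))/(-16) - 1*(-5) = -(11 + 16)/16 + 5 = -1/16*27 + 5 = -27/16 + 5 = 53/16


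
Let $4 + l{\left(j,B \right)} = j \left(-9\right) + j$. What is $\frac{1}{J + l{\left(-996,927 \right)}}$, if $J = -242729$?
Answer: $- \frac{1}{234765} \approx -4.2596 \cdot 10^{-6}$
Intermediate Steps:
$l{\left(j,B \right)} = -4 - 8 j$ ($l{\left(j,B \right)} = -4 + \left(j \left(-9\right) + j\right) = -4 + \left(- 9 j + j\right) = -4 - 8 j$)
$\frac{1}{J + l{\left(-996,927 \right)}} = \frac{1}{-242729 - -7964} = \frac{1}{-242729 + \left(-4 + 7968\right)} = \frac{1}{-242729 + 7964} = \frac{1}{-234765} = - \frac{1}{234765}$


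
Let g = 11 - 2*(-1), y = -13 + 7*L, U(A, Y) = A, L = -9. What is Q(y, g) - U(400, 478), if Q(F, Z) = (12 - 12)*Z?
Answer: -400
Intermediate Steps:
y = -76 (y = -13 + 7*(-9) = -13 - 63 = -76)
g = 13 (g = 11 + 2 = 13)
Q(F, Z) = 0 (Q(F, Z) = 0*Z = 0)
Q(y, g) - U(400, 478) = 0 - 1*400 = 0 - 400 = -400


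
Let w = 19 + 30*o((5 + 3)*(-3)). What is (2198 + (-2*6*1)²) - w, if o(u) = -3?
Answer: 2413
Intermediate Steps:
w = -71 (w = 19 + 30*(-3) = 19 - 90 = -71)
(2198 + (-2*6*1)²) - w = (2198 + (-2*6*1)²) - 1*(-71) = (2198 + (-12*1)²) + 71 = (2198 + (-12)²) + 71 = (2198 + 144) + 71 = 2342 + 71 = 2413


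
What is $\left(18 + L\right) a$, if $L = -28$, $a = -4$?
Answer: $40$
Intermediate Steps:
$\left(18 + L\right) a = \left(18 - 28\right) \left(-4\right) = \left(-10\right) \left(-4\right) = 40$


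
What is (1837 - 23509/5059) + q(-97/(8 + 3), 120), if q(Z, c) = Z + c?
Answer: 108155771/55649 ≈ 1943.5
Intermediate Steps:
(1837 - 23509/5059) + q(-97/(8 + 3), 120) = (1837 - 23509/5059) + (-97/(8 + 3) + 120) = (1837 - 23509*1/5059) + (-97/11 + 120) = (1837 - 23509/5059) + (-97*1/11 + 120) = 9269874/5059 + (-97/11 + 120) = 9269874/5059 + 1223/11 = 108155771/55649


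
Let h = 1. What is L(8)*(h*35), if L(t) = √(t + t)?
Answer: 140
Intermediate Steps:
L(t) = √2*√t (L(t) = √(2*t) = √2*√t)
L(8)*(h*35) = (√2*√8)*(1*35) = (√2*(2*√2))*35 = 4*35 = 140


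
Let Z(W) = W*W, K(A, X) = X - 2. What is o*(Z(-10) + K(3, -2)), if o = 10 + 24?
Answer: 3264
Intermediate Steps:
K(A, X) = -2 + X
Z(W) = W**2
o = 34
o*(Z(-10) + K(3, -2)) = 34*((-10)**2 + (-2 - 2)) = 34*(100 - 4) = 34*96 = 3264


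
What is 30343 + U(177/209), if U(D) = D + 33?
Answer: 6348761/209 ≈ 30377.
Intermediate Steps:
U(D) = 33 + D
30343 + U(177/209) = 30343 + (33 + 177/209) = 30343 + 7074/209 = 6348761/209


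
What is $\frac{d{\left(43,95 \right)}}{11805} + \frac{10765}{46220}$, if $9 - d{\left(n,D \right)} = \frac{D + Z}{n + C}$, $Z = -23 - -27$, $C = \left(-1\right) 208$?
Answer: $\frac{42508179}{181875700} \approx 0.23372$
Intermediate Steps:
$C = -208$
$Z = 4$ ($Z = -23 + 27 = 4$)
$d{\left(n,D \right)} = 9 - \frac{4 + D}{-208 + n}$ ($d{\left(n,D \right)} = 9 - \frac{D + 4}{n - 208} = 9 - \frac{4 + D}{-208 + n}$)
$\frac{d{\left(43,95 \right)}}{11805} + \frac{10765}{46220} = \frac{\frac{1}{-208 + 43} \left(-1876 - 95 + 9 \cdot 43\right)}{11805} + \frac{10765}{46220} = \frac{-1876 - 95 + 387}{-165} \cdot \frac{1}{11805} + 10765 \cdot \frac{1}{46220} = \left(- \frac{1}{165}\right) \left(-1584\right) \frac{1}{11805} + \frac{2153}{9244} = \frac{48}{5} \cdot \frac{1}{11805} + \frac{2153}{9244} = \frac{16}{19675} + \frac{2153}{9244} = \frac{42508179}{181875700}$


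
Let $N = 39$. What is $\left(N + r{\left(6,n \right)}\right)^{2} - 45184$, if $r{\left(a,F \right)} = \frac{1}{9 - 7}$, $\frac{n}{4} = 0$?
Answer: $- \frac{174495}{4} \approx -43624.0$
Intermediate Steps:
$n = 0$ ($n = 4 \cdot 0 = 0$)
$r{\left(a,F \right)} = \frac{1}{2}$
$\left(N + r{\left(6,n \right)}\right)^{2} - 45184 = \left(39 + \frac{1}{2}\right)^{2} - 45184 = \left(\frac{79}{2}\right)^{2} - 45184 = \frac{6241}{4} - 45184 = - \frac{174495}{4}$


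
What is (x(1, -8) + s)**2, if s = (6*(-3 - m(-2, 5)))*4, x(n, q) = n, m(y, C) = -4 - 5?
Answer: 21025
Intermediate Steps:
m(y, C) = -9
s = 144 (s = (6*(-3 - 1*(-9)))*4 = (6*(-3 + 9))*4 = (6*6)*4 = 36*4 = 144)
(x(1, -8) + s)**2 = (1 + 144)**2 = 145**2 = 21025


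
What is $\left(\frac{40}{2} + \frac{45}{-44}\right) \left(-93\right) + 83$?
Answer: $- \frac{74003}{44} \approx -1681.9$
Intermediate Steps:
$\left(\frac{40}{2} + \frac{45}{-44}\right) \left(-93\right) + 83 = \left(40 \cdot \frac{1}{2} + 45 \left(- \frac{1}{44}\right)\right) \left(-93\right) + 83 = \left(20 - \frac{45}{44}\right) \left(-93\right) + 83 = \frac{835}{44} \left(-93\right) + 83 = - \frac{77655}{44} + 83 = - \frac{74003}{44}$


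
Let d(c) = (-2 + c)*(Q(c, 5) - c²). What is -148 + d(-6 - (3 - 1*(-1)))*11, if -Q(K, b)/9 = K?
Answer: 1172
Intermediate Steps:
Q(K, b) = -9*K
d(c) = (-2 + c)*(-c² - 9*c) (d(c) = (-2 + c)*(-9*c - c²) = (-2 + c)*(-c² - 9*c))
-148 + d(-6 - (3 - 1*(-1)))*11 = -148 + ((-6 - (3 - 1*(-1)))*(18 - (-6 - (3 - 1*(-1)))² - 7*(-6 - (3 - 1*(-1)))))*11 = -148 + ((-6 - (3 + 1))*(18 - (-6 - (3 + 1))² - 7*(-6 - (3 + 1))))*11 = -148 + ((-6 - 1*4)*(18 - (-6 - 1*4)² - 7*(-6 - 1*4)))*11 = -148 + ((-6 - 4)*(18 - (-6 - 4)² - 7*(-6 - 4)))*11 = -148 - 10*(18 - 1*(-10)² - 7*(-10))*11 = -148 - 10*(18 - 1*100 + 70)*11 = -148 - 10*(18 - 100 + 70)*11 = -148 - 10*(-12)*11 = -148 + 120*11 = -148 + 1320 = 1172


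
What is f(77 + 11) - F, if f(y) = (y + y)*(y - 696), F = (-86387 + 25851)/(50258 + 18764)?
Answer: -3692922820/34511 ≈ -1.0701e+5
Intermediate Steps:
F = -30268/34511 (F = -60536/69022 = -60536*1/69022 = -30268/34511 ≈ -0.87705)
f(y) = 2*y*(-696 + y) (f(y) = (2*y)*(-696 + y) = 2*y*(-696 + y))
f(77 + 11) - F = 2*(77 + 11)*(-696 + (77 + 11)) - 1*(-30268/34511) = 2*88*(-696 + 88) + 30268/34511 = 2*88*(-608) + 30268/34511 = -107008 + 30268/34511 = -3692922820/34511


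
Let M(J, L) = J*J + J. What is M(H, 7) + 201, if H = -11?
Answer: 311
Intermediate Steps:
M(J, L) = J + J² (M(J, L) = J² + J = J + J²)
M(H, 7) + 201 = -11*(1 - 11) + 201 = -11*(-10) + 201 = 110 + 201 = 311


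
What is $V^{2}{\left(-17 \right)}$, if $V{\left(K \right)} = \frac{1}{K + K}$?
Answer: $\frac{1}{1156} \approx 0.00086505$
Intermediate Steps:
$V{\left(K \right)} = \frac{1}{2 K}$
$V^{2}{\left(-17 \right)} = \left(\frac{1}{2 \left(-17\right)}\right)^{2} = \left(\frac{1}{2} \left(- \frac{1}{17}\right)\right)^{2} = \left(- \frac{1}{34}\right)^{2} = \frac{1}{1156}$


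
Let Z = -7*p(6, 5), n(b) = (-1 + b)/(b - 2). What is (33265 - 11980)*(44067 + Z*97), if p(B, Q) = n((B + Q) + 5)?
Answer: 1844962515/2 ≈ 9.2248e+8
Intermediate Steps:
n(b) = (-1 + b)/(-2 + b)
p(B, Q) = (4 + B + Q)/(3 + B + Q) (p(B, Q) = (-1 + ((B + Q) + 5))/(-2 + ((B + Q) + 5)) = (-1 + (5 + B + Q))/(-2 + (5 + B + Q)) = (4 + B + Q)/(3 + B + Q))
Z = -15/2 (Z = -7*(4 + 6 + 5)/(3 + 6 + 5) = -7*15/14 = -15/2 ≈ -7.5000)
(33265 - 11980)*(44067 + Z*97) = (33265 - 11980)*(44067 - 15/2*97) = 21285*(44067 - 1455/2) = 21285*(86679/2) = 1844962515/2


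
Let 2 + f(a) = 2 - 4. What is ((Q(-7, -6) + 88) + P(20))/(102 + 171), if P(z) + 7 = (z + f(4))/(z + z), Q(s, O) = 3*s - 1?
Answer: 99/455 ≈ 0.21758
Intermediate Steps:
Q(s, O) = -1 + 3*s
f(a) = -4 (f(a) = -2 + (2 - 4) = -2 - 2 = -4)
P(z) = -7 + (-4 + z)/(2*z) (P(z) = -7 + (z - 4)/(z + z) = -7 + (-4 + z)/((2*z)) = -7 + (-4 + z)*(1/(2*z)) = -7 + (-4 + z)/(2*z))
((Q(-7, -6) + 88) + P(20))/(102 + 171) = (((-1 + 3*(-7)) + 88) + (-13/2 - 2/20))/(102 + 171) = (((-1 - 21) + 88) + (-13/2 - 2*1/20))/273 = ((-22 + 88) + (-13/2 - ⅒))*(1/273) = (66 - 33/5)*(1/273) = (297/5)*(1/273) = 99/455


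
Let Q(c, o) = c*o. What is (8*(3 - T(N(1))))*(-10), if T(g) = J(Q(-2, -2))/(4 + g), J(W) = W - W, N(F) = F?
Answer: -240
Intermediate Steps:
J(W) = 0
T(g) = 0 (T(g) = 0/(4 + g) = 0)
(8*(3 - T(N(1))))*(-10) = (8*(3 - 1*0))*(-10) = (8*(3 + 0))*(-10) = (8*3)*(-10) = 24*(-10) = -240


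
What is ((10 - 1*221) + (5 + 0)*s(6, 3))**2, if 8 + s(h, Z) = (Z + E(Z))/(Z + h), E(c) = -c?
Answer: 63001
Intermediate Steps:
s(h, Z) = -8 (s(h, Z) = -8 + (Z - Z)/(Z + h) = -8 + 0/(Z + h) = -8 + 0 = -8)
((10 - 1*221) + (5 + 0)*s(6, 3))**2 = ((10 - 1*221) + (5 + 0)*(-8))**2 = ((10 - 221) + 5*(-8))**2 = (-211 - 40)**2 = (-251)**2 = 63001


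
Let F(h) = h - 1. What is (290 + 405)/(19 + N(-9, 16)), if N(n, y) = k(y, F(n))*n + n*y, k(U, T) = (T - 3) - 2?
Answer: 139/2 ≈ 69.500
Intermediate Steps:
F(h) = -1 + h
k(U, T) = -5 + T (k(U, T) = (-3 + T) - 2 = -5 + T)
N(n, y) = n*y + n*(-6 + n) (N(n, y) = (-5 + (-1 + n))*n + n*y = (-6 + n)*n + n*y = n*(-6 + n) + n*y = n*y + n*(-6 + n))
(290 + 405)/(19 + N(-9, 16)) = (290 + 405)/(19 - 9*(-6 - 9 + 16)) = 695/(19 - 9*1) = 695/(19 - 9) = 695/10 = 695*(1/10) = 139/2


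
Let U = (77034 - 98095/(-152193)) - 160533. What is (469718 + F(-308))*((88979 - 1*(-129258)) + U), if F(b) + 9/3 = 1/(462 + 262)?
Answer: 2324548404280908223/36729244 ≈ 6.3289e+10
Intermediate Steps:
F(b) = -2171/724 (F(b) = -3 + 1/(462 + 262) = -3 + 1/724 = -2171/724)
U = -12707865212/152193 (U = (77034 - 98095*(-1/152193)) - 160533 = (77034 + 98095/152193) - 160533 = 11724133657/152193 - 160533 = -12707865212/152193 ≈ -83498.)
(469718 + F(-308))*((88979 - 1*(-129258)) + U) = (469718 - 2171/724)*((88979 - 1*(-129258)) - 12707865212/152193) = 340073661*((88979 + 129258) - 12707865212/152193)/724 = 340073661*(218237 - 12707865212/152193)/724 = (340073661/724)*(20506278529/152193) = 2324548404280908223/36729244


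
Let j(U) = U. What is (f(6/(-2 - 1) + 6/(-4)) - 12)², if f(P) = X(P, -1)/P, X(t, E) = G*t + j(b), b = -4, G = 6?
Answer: 1156/49 ≈ 23.592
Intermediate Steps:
X(t, E) = -4 + 6*t (X(t, E) = 6*t - 4 = -4 + 6*t)
f(P) = (-4 + 6*P)/P
(f(6/(-2 - 1) + 6/(-4)) - 12)² = ((6 - 4/(6/(-2 - 1) + 6/(-4))) - 12)² = ((6 - 4/(6/(-3) + 6*(-¼))) - 12)² = ((6 - 4/(6*(-⅓) - 3/2)) - 12)² = ((6 - 4/(-2 - 3/2)) - 12)² = ((6 - 4/(-7/2)) - 12)² = ((6 - 4*(-2/7)) - 12)² = ((6 + 8/7) - 12)² = (50/7 - 12)² = (-34/7)² = 1156/49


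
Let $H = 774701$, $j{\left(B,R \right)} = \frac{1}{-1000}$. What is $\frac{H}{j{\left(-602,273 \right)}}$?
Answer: $-774701000$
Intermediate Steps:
$j{\left(B,R \right)} = - \frac{1}{1000}$
$\frac{H}{j{\left(-602,273 \right)}} = \frac{774701}{- \frac{1}{1000}} = 774701 \left(-1000\right) = -774701000$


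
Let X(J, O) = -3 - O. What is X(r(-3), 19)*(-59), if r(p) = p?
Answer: 1298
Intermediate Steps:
X(r(-3), 19)*(-59) = (-3 - 1*19)*(-59) = (-3 - 19)*(-59) = -22*(-59) = 1298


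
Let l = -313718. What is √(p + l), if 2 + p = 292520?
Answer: 20*I*√53 ≈ 145.6*I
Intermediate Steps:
p = 292518 (p = -2 + 292520 = 292518)
√(p + l) = √(292518 - 313718) = √(-21200) = 20*I*√53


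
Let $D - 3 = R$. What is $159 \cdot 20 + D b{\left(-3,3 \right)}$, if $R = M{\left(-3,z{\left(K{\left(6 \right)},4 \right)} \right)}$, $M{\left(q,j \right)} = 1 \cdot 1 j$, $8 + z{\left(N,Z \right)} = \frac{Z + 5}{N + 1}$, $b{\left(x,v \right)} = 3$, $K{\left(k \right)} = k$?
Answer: $\frac{22182}{7} \approx 3168.9$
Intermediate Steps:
$z{\left(N,Z \right)} = -8 + \frac{5 + Z}{1 + N}$ ($z{\left(N,Z \right)} = -8 + \frac{Z + 5}{N + 1} = -8 + \frac{5 + Z}{1 + N}$)
$M{\left(q,j \right)} = j$ ($M{\left(q,j \right)} = 1 j = j$)
$R = - \frac{47}{7}$ ($R = \frac{-3 + 4 - 48}{1 + 6} = \frac{-3 + 4 - 48}{7} = \frac{1}{7} \left(-47\right) = - \frac{47}{7} \approx -6.7143$)
$D = - \frac{26}{7}$ ($D = 3 - \frac{47}{7} = - \frac{26}{7} \approx -3.7143$)
$159 \cdot 20 + D b{\left(-3,3 \right)} = 159 \cdot 20 - \frac{78}{7} = 3180 - \frac{78}{7} = \frac{22182}{7}$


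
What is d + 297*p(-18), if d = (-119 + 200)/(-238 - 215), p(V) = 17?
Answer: 762372/151 ≈ 5048.8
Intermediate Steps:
d = -27/151 (d = 81/(-453) = 81*(-1/453) = -27/151 ≈ -0.17881)
d + 297*p(-18) = -27/151 + 297*17 = -27/151 + 5049 = 762372/151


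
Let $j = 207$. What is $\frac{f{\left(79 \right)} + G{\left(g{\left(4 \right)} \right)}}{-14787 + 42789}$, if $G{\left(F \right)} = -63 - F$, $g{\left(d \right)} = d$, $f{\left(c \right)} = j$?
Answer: $\frac{70}{14001} \approx 0.0049996$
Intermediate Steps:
$f{\left(c \right)} = 207$
$\frac{f{\left(79 \right)} + G{\left(g{\left(4 \right)} \right)}}{-14787 + 42789} = \frac{207 - 67}{-14787 + 42789} = \frac{207 - 67}{28002} = \left(207 - 67\right) \frac{1}{28002} = 140 \cdot \frac{1}{28002} = \frac{70}{14001}$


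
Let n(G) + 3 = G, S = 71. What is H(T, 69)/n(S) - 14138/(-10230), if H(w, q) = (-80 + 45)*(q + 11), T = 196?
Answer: -3460327/86955 ≈ -39.794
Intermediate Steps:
n(G) = -3 + G
H(w, q) = -385 - 35*q (H(w, q) = -35*(11 + q) = -385 - 35*q)
H(T, 69)/n(S) - 14138/(-10230) = (-385 - 35*69)/(-3 + 71) - 14138/(-10230) = (-385 - 2415)/68 - 14138*(-1/10230) = -2800*1/68 + 7069/5115 = -700/17 + 7069/5115 = -3460327/86955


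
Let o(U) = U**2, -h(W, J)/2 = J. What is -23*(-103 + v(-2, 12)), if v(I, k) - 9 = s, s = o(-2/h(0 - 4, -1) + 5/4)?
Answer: 34569/16 ≈ 2160.6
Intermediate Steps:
h(W, J) = -2*J
s = 1/16 (s = (-2/((-2*(-1))) + 5/4)**2 = (-2/2 + 5*(1/4))**2 = (-2*1/2 + 5/4)**2 = (-1 + 5/4)**2 = (1/4)**2 = 1/16 ≈ 0.062500)
v(I, k) = 145/16 (v(I, k) = 9 + 1/16 = 145/16)
-23*(-103 + v(-2, 12)) = -23*(-103 + 145/16) = -23*(-1503/16) = 34569/16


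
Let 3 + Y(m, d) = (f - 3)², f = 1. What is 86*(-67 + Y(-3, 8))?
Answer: -5676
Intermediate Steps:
Y(m, d) = 1 (Y(m, d) = -3 + (1 - 3)² = -3 + (-2)² = -3 + 4 = 1)
86*(-67 + Y(-3, 8)) = 86*(-67 + 1) = 86*(-66) = -5676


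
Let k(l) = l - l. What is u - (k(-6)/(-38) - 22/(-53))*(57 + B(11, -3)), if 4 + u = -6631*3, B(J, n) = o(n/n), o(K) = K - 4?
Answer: -1055729/53 ≈ -19919.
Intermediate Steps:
o(K) = -4 + K
k(l) = 0
B(J, n) = -3 (B(J, n) = -4 + n/n = -4 + 1 = -3)
u = -19897 (u = -4 - 6631*3 = -4 - 19893 = -19897)
u - (k(-6)/(-38) - 22/(-53))*(57 + B(11, -3)) = -19897 - (0/(-38) - 22/(-53))*(57 - 3) = -19897 - (0*(-1/38) - 22*(-1/53))*54 = -19897 - (0 + 22/53)*54 = -19897 - 22*54/53 = -19897 - 1*1188/53 = -19897 - 1188/53 = -1055729/53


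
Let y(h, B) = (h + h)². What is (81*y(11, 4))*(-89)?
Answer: -3489156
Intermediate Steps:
y(h, B) = 4*h² (y(h, B) = (2*h)² = 4*h²)
(81*y(11, 4))*(-89) = (81*(4*11²))*(-89) = (81*(4*121))*(-89) = (81*484)*(-89) = 39204*(-89) = -3489156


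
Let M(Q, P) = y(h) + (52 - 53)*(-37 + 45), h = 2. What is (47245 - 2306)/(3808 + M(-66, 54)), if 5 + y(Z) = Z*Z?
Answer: 44939/3799 ≈ 11.829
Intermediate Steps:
y(Z) = -5 + Z² (y(Z) = -5 + Z*Z = -5 + Z²)
M(Q, P) = -9 (M(Q, P) = (-5 + 2²) + (52 - 53)*(-37 + 45) = (-5 + 4) - 1*8 = -1 - 8 = -9)
(47245 - 2306)/(3808 + M(-66, 54)) = (47245 - 2306)/(3808 - 9) = 44939/3799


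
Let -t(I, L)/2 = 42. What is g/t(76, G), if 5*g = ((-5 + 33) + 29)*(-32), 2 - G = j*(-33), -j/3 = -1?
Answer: 152/35 ≈ 4.3429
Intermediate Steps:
j = 3 (j = -3*(-1) = 3)
G = 101 (G = 2 - 3*(-33) = 2 - 1*(-99) = 2 + 99 = 101)
t(I, L) = -84 (t(I, L) = -2*42 = -84)
g = -1824/5 (g = (((-5 + 33) + 29)*(-32))/5 = ((28 + 29)*(-32))/5 = (57*(-32))/5 = (⅕)*(-1824) = -1824/5 ≈ -364.80)
g/t(76, G) = -1824/5/(-84) = -1824/5*(-1/84) = 152/35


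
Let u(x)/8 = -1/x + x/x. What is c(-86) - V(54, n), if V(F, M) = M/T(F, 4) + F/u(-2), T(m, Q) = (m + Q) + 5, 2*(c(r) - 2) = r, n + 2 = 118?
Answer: -5965/126 ≈ -47.341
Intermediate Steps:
n = 116 (n = -2 + 118 = 116)
u(x) = 8 - 8/x (u(x) = 8*(-1/x + x/x) = 8*(-1/x + 1) = 8*(1 - 1/x) = 8 - 8/x)
c(r) = 2 + r/2
T(m, Q) = 5 + Q + m (T(m, Q) = (Q + m) + 5 = 5 + Q + m)
V(F, M) = F/12 + M/(9 + F) (V(F, M) = M/(5 + 4 + F) + F/(8 - 8/(-2)) = M/(9 + F) + F/(8 - 8*(-½)) = M/(9 + F) + F/(8 + 4) = M/(9 + F) + F/12 = F/12 + M/(9 + F))
c(-86) - V(54, n) = (2 + (½)*(-86)) - (116 + (1/12)*54*(9 + 54))/(9 + 54) = (2 - 43) - (116 + (1/12)*54*63)/63 = -41 - (116 + 567/2)/63 = -41 - 799/(63*2) = -41 - 1*799/126 = -41 - 799/126 = -5965/126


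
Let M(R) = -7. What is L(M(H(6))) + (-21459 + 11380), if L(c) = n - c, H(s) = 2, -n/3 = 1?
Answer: -10075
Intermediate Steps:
n = -3 (n = -3*1 = -3)
L(c) = -3 - c
L(M(H(6))) + (-21459 + 11380) = (-3 - 1*(-7)) + (-21459 + 11380) = (-3 + 7) - 10079 = 4 - 10079 = -10075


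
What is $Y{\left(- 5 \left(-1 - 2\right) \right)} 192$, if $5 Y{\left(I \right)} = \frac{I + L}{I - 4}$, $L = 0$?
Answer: $\frac{576}{11} \approx 52.364$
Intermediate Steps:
$Y{\left(I \right)} = \frac{I}{5 \left(-4 + I\right)}$ ($Y{\left(I \right)} = \frac{\left(I + 0\right) \frac{1}{I - 4}}{5} = \frac{I \frac{1}{-4 + I}}{5} = \frac{I}{5 \left(-4 + I\right)}$)
$Y{\left(- 5 \left(-1 - 2\right) \right)} 192 = \frac{\left(-5\right) \left(-1 - 2\right)}{5 \left(-4 - 5 \left(-1 - 2\right)\right)} 192 = \frac{\left(-5\right) \left(-3\right)}{5 \left(-4 - -15\right)} 192 = \frac{1}{5} \cdot 15 \frac{1}{-4 + 15} \cdot 192 = \frac{1}{5} \cdot 15 \cdot \frac{1}{11} \cdot 192 = \frac{3}{11} \cdot 192 = \frac{576}{11}$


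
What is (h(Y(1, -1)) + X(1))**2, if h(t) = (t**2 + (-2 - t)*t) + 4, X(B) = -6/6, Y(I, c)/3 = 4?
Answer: 441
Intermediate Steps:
Y(I, c) = 12 (Y(I, c) = 3*4 = 12)
X(B) = -1 (X(B) = -6*1/6 = -1)
h(t) = 4 + t**2 + t*(-2 - t) (h(t) = (t**2 + t*(-2 - t)) + 4 = 4 + t**2 + t*(-2 - t))
(h(Y(1, -1)) + X(1))**2 = ((4 - 2*12) - 1)**2 = ((4 - 24) - 1)**2 = (-20 - 1)**2 = (-21)**2 = 441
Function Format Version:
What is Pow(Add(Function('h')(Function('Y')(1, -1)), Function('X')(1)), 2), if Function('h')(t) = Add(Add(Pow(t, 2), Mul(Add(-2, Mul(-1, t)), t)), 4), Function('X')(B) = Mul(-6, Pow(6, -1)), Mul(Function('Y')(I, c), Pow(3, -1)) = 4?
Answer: 441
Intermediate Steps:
Function('Y')(I, c) = 12 (Function('Y')(I, c) = Mul(3, 4) = 12)
Function('X')(B) = -1 (Function('X')(B) = Mul(-6, Rational(1, 6)) = -1)
Function('h')(t) = Add(4, Pow(t, 2), Mul(t, Add(-2, Mul(-1, t)))) (Function('h')(t) = Add(Add(Pow(t, 2), Mul(t, Add(-2, Mul(-1, t)))), 4) = Add(4, Pow(t, 2), Mul(t, Add(-2, Mul(-1, t)))))
Pow(Add(Function('h')(Function('Y')(1, -1)), Function('X')(1)), 2) = Pow(Add(Add(4, Mul(-2, 12)), -1), 2) = Pow(Add(Add(4, -24), -1), 2) = Pow(Add(-20, -1), 2) = Pow(-21, 2) = 441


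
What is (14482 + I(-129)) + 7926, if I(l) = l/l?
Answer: 22409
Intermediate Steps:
I(l) = 1
(14482 + I(-129)) + 7926 = (14482 + 1) + 7926 = 14483 + 7926 = 22409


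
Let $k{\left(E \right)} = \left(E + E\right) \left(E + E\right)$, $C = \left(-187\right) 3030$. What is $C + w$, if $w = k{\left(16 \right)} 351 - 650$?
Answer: $-207836$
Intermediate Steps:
$C = -566610$
$k{\left(E \right)} = 4 E^{2}$ ($k{\left(E \right)} = 2 E 2 E = 4 E^{2}$)
$w = 358774$ ($w = 4 \cdot 16^{2} \cdot 351 - 650 = 4 \cdot 256 \cdot 351 - 650 = 1024 \cdot 351 - 650 = 359424 - 650 = 358774$)
$C + w = -566610 + 358774 = -207836$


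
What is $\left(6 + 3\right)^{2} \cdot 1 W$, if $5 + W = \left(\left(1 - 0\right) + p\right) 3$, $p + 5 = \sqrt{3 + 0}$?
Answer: $-1377 + 243 \sqrt{3} \approx -956.11$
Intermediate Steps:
$p = -5 + \sqrt{3}$ ($p = -5 + \sqrt{3 + 0} = -5 + \sqrt{3} \approx -3.2679$)
$W = -17 + 3 \sqrt{3}$ ($W = -5 + \left(\left(1 - 0\right) - \left(5 - \sqrt{3}\right)\right) 3 = -5 + \left(\left(1 + 0\right) - \left(5 - \sqrt{3}\right)\right) 3 = -5 + \left(1 - \left(5 - \sqrt{3}\right)\right) 3 = -5 + \left(-4 + \sqrt{3}\right) 3 = -5 - \left(12 - 3 \sqrt{3}\right) = -17 + 3 \sqrt{3} \approx -11.804$)
$\left(6 + 3\right)^{2} \cdot 1 W = \left(6 + 3\right)^{2} \cdot 1 \left(-17 + 3 \sqrt{3}\right) = 9^{2} \cdot 1 \left(-17 + 3 \sqrt{3}\right) = 81 \cdot 1 \left(-17 + 3 \sqrt{3}\right) = 81 \left(-17 + 3 \sqrt{3}\right) = -1377 + 243 \sqrt{3}$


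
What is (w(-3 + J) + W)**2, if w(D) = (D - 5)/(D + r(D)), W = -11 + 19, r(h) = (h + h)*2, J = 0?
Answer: 16384/225 ≈ 72.818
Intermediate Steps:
r(h) = 4*h (r(h) = (2*h)*2 = 4*h)
W = 8
w(D) = (-5 + D)/(5*D) (w(D) = (D - 5)/(D + 4*D) = (-5 + D)/((5*D)) = (-5 + D)*(1/(5*D)) = (-5 + D)/(5*D))
(w(-3 + J) + W)**2 = ((-5 + (-3 + 0))/(5*(-3 + 0)) + 8)**2 = ((1/5)*(-5 - 3)/(-3) + 8)**2 = ((1/5)*(-1/3)*(-8) + 8)**2 = (8/15 + 8)**2 = (128/15)**2 = 16384/225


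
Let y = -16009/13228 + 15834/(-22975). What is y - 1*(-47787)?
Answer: 14522527608173/303913300 ≈ 47785.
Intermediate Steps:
y = -577258927/303913300 (y = -16009*1/13228 + 15834*(-1/22975) = -16009/13228 - 15834/22975 = -577258927/303913300 ≈ -1.8994)
y - 1*(-47787) = -577258927/303913300 - 1*(-47787) = -577258927/303913300 + 47787 = 14522527608173/303913300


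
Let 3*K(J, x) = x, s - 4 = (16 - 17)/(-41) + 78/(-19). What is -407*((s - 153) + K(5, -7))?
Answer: 147823621/2337 ≈ 63254.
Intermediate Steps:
s = -63/779 (s = 4 + ((16 - 17)/(-41) + 78/(-19)) = 4 + (-1*(-1/41) + 78*(-1/19)) = 4 + (1/41 - 78/19) = 4 - 3179/779 = -63/779 ≈ -0.080873)
K(J, x) = x/3
-407*((s - 153) + K(5, -7)) = -407*((-63/779 - 153) + (⅓)*(-7)) = -407*(-119250/779 - 7/3) = -407*(-363203/2337) = 147823621/2337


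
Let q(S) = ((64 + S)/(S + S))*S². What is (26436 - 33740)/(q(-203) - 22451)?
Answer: 14608/16685 ≈ 0.87552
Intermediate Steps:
q(S) = S*(64 + S)/2 (q(S) = ((64 + S)/((2*S)))*S² = ((64 + S)*(1/(2*S)))*S² = ((64 + S)/(2*S))*S² = S*(64 + S)/2)
(26436 - 33740)/(q(-203) - 22451) = (26436 - 33740)/((½)*(-203)*(64 - 203) - 22451) = -7304/((½)*(-203)*(-139) - 22451) = -7304/(28217/2 - 22451) = -7304/(-16685/2) = -7304*(-2/16685) = 14608/16685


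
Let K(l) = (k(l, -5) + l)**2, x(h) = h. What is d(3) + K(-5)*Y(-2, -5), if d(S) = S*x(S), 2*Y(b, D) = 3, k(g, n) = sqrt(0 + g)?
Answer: 39 - 15*I*sqrt(5) ≈ 39.0 - 33.541*I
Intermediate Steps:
k(g, n) = sqrt(g)
K(l) = (l + sqrt(l))**2 (K(l) = (sqrt(l) + l)**2 = (l + sqrt(l))**2)
Y(b, D) = 3/2 (Y(b, D) = (1/2)*3 = 3/2)
d(S) = S**2 (d(S) = S*S = S**2)
d(3) + K(-5)*Y(-2, -5) = 3**2 + (-5 + sqrt(-5))**2*(3/2) = 9 + (-5 + I*sqrt(5))**2*(3/2) = 9 + 3*(-5 + I*sqrt(5))**2/2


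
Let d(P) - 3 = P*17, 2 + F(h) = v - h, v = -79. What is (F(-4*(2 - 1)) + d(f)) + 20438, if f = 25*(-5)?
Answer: 18239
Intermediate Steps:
F(h) = -81 - h (F(h) = -2 + (-79 - h) = -81 - h)
f = -125
d(P) = 3 + 17*P (d(P) = 3 + P*17 = 3 + 17*P)
(F(-4*(2 - 1)) + d(f)) + 20438 = ((-81 - (-4)*(2 - 1)) + (3 + 17*(-125))) + 20438 = ((-81 - (-4)) + (3 - 2125)) + 20438 = ((-81 - 1*(-4)) - 2122) + 20438 = ((-81 + 4) - 2122) + 20438 = (-77 - 2122) + 20438 = -2199 + 20438 = 18239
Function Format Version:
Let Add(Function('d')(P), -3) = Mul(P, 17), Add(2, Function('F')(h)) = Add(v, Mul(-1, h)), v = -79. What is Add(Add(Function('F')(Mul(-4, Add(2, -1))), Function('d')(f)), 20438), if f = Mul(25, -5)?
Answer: 18239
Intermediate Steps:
Function('F')(h) = Add(-81, Mul(-1, h)) (Function('F')(h) = Add(-2, Add(-79, Mul(-1, h))) = Add(-81, Mul(-1, h)))
f = -125
Function('d')(P) = Add(3, Mul(17, P)) (Function('d')(P) = Add(3, Mul(P, 17)) = Add(3, Mul(17, P)))
Add(Add(Function('F')(Mul(-4, Add(2, -1))), Function('d')(f)), 20438) = Add(Add(Add(-81, Mul(-1, Mul(-4, Add(2, -1)))), Add(3, Mul(17, -125))), 20438) = Add(Add(Add(-81, Mul(-1, Mul(-4, 1))), Add(3, -2125)), 20438) = Add(Add(Add(-81, Mul(-1, -4)), -2122), 20438) = Add(Add(Add(-81, 4), -2122), 20438) = Add(Add(-77, -2122), 20438) = Add(-2199, 20438) = 18239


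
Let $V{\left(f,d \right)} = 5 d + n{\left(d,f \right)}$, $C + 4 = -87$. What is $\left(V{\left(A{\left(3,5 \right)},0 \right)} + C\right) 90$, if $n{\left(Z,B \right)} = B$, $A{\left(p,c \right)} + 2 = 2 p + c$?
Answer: $-7380$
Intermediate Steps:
$A{\left(p,c \right)} = -2 + c + 2 p$ ($A{\left(p,c \right)} = -2 + \left(2 p + c\right) = -2 + \left(c + 2 p\right) = -2 + c + 2 p$)
$C = -91$ ($C = -4 - 87 = -91$)
$V{\left(f,d \right)} = f + 5 d$ ($V{\left(f,d \right)} = 5 d + f = f + 5 d$)
$\left(V{\left(A{\left(3,5 \right)},0 \right)} + C\right) 90 = \left(\left(\left(-2 + 5 + 2 \cdot 3\right) + 5 \cdot 0\right) - 91\right) 90 = \left(\left(\left(-2 + 5 + 6\right) + 0\right) - 91\right) 90 = \left(\left(9 + 0\right) - 91\right) 90 = \left(9 - 91\right) 90 = \left(-82\right) 90 = -7380$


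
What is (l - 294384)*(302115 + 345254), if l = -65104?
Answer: -232721387072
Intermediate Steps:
(l - 294384)*(302115 + 345254) = (-65104 - 294384)*(302115 + 345254) = -359488*647369 = -232721387072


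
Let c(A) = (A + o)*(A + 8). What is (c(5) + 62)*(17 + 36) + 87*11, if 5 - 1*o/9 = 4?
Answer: 13889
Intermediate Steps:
o = 9 (o = 45 - 9*4 = 45 - 36 = 9)
c(A) = (8 + A)*(9 + A) (c(A) = (A + 9)*(A + 8) = (9 + A)*(8 + A) = (8 + A)*(9 + A))
(c(5) + 62)*(17 + 36) + 87*11 = ((72 + 5² + 17*5) + 62)*(17 + 36) + 87*11 = ((72 + 25 + 85) + 62)*53 + 957 = (182 + 62)*53 + 957 = 244*53 + 957 = 12932 + 957 = 13889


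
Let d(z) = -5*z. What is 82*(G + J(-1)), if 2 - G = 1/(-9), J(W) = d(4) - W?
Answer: -12464/9 ≈ -1384.9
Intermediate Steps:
J(W) = -20 - W (J(W) = -5*4 - W = -20 - W)
G = 19/9 (G = 2 - 1/(-9) = 2 - 1*(-⅑) = 2 + ⅑ = 19/9 ≈ 2.1111)
82*(G + J(-1)) = 82*(19/9 + (-20 - 1*(-1))) = 82*(19/9 + (-20 + 1)) = 82*(19/9 - 19) = 82*(-152/9) = -12464/9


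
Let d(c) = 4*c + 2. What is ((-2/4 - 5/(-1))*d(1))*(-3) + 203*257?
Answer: 52090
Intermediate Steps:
d(c) = 2 + 4*c
((-2/4 - 5/(-1))*d(1))*(-3) + 203*257 = ((-2/4 - 5/(-1))*(2 + 4*1))*(-3) + 203*257 = ((-2*1/4 - 5*(-1))*(2 + 4))*(-3) + 52171 = ((-1/2 + 5)*6)*(-3) + 52171 = ((9/2)*6)*(-3) + 52171 = 27*(-3) + 52171 = -81 + 52171 = 52090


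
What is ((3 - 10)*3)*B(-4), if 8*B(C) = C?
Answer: 21/2 ≈ 10.500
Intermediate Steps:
B(C) = C/8
((3 - 10)*3)*B(-4) = ((3 - 10)*3)*((1/8)*(-4)) = -7*3*(-1/2) = -21*(-1/2) = 21/2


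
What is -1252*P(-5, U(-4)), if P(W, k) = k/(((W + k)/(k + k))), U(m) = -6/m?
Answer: 11268/7 ≈ 1609.7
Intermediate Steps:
U(m) = -6/m
P(W, k) = 2*k²/(W + k) (P(W, k) = k/(((W + k)/((2*k)))) = k/(((W + k)*(1/(2*k)))) = k/(((W + k)/(2*k))) = k*(2*k/(W + k)) = 2*k²/(W + k))
-1252*P(-5, U(-4)) = -2504*(-6/(-4))²/(-5 - 6/(-4)) = -2504*(-6*(-¼))²/(-5 - 6*(-¼)) = -2504*(3/2)²/(-5 + 3/2) = -2504*9/(4*(-7/2)) = -2504*9*(-2)/(4*7) = -1252*(-9/7) = 11268/7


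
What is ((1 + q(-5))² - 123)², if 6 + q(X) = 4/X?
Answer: 4990756/625 ≈ 7985.2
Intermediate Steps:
q(X) = -6 + 4/X
((1 + q(-5))² - 123)² = ((1 + (-6 + 4/(-5)))² - 123)² = ((1 + (-6 + 4*(-⅕)))² - 123)² = ((1 + (-6 - ⅘))² - 123)² = ((1 - 34/5)² - 123)² = ((-29/5)² - 123)² = (841/25 - 123)² = (-2234/25)² = 4990756/625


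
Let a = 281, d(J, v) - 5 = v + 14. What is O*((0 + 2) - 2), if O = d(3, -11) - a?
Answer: 0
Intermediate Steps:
d(J, v) = 19 + v (d(J, v) = 5 + (v + 14) = 5 + (14 + v) = 19 + v)
O = -273 (O = (19 - 11) - 1*281 = 8 - 281 = -273)
O*((0 + 2) - 2) = -273*((0 + 2) - 2) = -273*(2 - 2) = -273*0 = 0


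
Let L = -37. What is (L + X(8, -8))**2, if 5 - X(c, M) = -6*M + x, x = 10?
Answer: 8100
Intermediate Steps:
X(c, M) = -5 + 6*M (X(c, M) = 5 - (-6*M + 10) = 5 - (10 - 6*M) = 5 + (-10 + 6*M) = -5 + 6*M)
(L + X(8, -8))**2 = (-37 + (-5 + 6*(-8)))**2 = (-37 + (-5 - 48))**2 = (-37 - 53)**2 = (-90)**2 = 8100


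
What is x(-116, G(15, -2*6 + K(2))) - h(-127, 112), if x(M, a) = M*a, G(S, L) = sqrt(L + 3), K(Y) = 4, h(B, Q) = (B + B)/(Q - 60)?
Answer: 127/26 - 116*I*sqrt(5) ≈ 4.8846 - 259.38*I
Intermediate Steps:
h(B, Q) = 2*B/(-60 + Q) (h(B, Q) = (2*B)/(-60 + Q) = 2*B/(-60 + Q))
G(S, L) = sqrt(3 + L)
x(-116, G(15, -2*6 + K(2))) - h(-127, 112) = -116*sqrt(3 + (-2*6 + 4)) - 2*(-127)/(-60 + 112) = -116*sqrt(3 + (-12 + 4)) - 2*(-127)/52 = -116*sqrt(3 - 8) - 2*(-127)/52 = -116*I*sqrt(5) - 1*(-127/26) = -116*I*sqrt(5) + 127/26 = 127/26 - 116*I*sqrt(5)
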